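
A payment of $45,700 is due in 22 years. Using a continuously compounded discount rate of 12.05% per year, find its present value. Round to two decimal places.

$3,225.53

P = A·e^(−rt) = 45,700·e^(−2.651).
e^(−2.651) ≈ 0.070580597161, so P ≈ 3,225.5333.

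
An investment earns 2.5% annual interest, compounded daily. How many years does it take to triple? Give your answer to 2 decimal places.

(1 + 0.0000684932)^(365t) = 3.
365t = ln 3 / ln(1 + 0.0000684932) ≈ 1.0986/6.84908e-05 ≈ 16040.2887.
t ≈ 43.9460.

43.95 years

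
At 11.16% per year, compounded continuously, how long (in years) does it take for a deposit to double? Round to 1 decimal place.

6.2 years

e^(0.1116t) = 2, so 0.1116t = ln 2 ≈ 0.69315.
t ≈ 0.69315/0.1116 ≈ 6.2110.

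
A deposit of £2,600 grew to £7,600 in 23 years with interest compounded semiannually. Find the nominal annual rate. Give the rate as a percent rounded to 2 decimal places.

(1 + r/2)^46 = 7,600/2,600 = 2.92308.
1 + r/2 = 2.92308^(1/46) ≈ 1.023592, so r/2 ≈ 0.0235922.
r ≈ 2·0.0235922 = 4.71844%.

4.72%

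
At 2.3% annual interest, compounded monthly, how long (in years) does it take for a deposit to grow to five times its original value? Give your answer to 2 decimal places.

(1 + 0.00191667)^(12t) = 5.
12t = ln 5 / ln(1 + 0.00191667) ≈ 1.6094/0.00191483 ≈ 840.5112.
t ≈ 70.0426.

70.04 years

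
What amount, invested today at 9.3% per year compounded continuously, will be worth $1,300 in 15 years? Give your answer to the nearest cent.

P = A·e^(−rt) = 1,300·e^(−1.395).
e^(−1.395) ≈ 0.2478330364, so P ≈ 322.1829.

$322.18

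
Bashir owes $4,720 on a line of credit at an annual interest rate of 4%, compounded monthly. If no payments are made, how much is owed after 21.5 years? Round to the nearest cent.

$11,138.18

Periodic rate = 4%/12 = 0.00333333; periods = 12·21.5 = 258.
A = 4,720·(1 + 0.04/12)^258 ≈ 4,720·2.3597834206 ≈ 11,138.1777.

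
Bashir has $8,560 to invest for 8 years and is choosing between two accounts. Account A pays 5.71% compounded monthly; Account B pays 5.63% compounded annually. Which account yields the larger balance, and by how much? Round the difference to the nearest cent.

Account A, by $234.74

A: (1 + 0.0571/12)^96 ≈ 1.5773033241, so 8,560 × 1.5773033241 ≈ 13,501.7165.
B: (1 + 0.0563)^8 ≈ 1.5498805862, so 8,560 × 1.5498805862 ≈ 13,266.9778.
Difference ≈ 234.7386 in favor of A.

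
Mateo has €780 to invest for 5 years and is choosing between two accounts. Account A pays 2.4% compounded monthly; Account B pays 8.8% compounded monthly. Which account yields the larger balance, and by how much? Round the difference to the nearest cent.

Account A growth factor: (1 + 0.002)^60 ≈ 1.12736174; balance ≈ 879.3422.
Account B growth factor: (1 + 0.088/12)^60 ≈ 1.550216364; balance ≈ 1,209.1688.
Account B is larger by 329.8266.

Account B, by €329.83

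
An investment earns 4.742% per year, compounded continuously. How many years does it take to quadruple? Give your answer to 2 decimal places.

e^(0.04742t) = 4, so 0.04742t = ln 4 ≈ 1.3863.
t ≈ 1.3863/0.04742 ≈ 29.2344.

29.23 years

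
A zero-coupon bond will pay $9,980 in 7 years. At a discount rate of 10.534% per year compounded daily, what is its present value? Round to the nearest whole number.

Periodic rate = 10.534%/365 = 0.000288603; 2555 periods.
P = 9,980/(1 + 0.10534/365)^2555 ≈ 9,980/2.090228971 ≈ 4,774.5965.

$4,775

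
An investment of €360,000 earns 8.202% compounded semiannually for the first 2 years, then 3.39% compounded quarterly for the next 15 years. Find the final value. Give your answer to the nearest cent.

€701,504.24

Phase 1: 360,000·(1 + 0.04101)^4 ≈ 422,787.4686.
Phase 2: 422,787.4686·(1 + 0.008475)^60 ≈ 701,504.2397.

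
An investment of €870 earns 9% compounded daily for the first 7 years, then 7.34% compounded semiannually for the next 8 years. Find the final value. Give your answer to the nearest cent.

€2,907.64

After 7 years at 9%: 870 × 1.877464773 ≈ 1,633.3944.
Then 8 years at 7.34%: 1,633.3944 × 1.780121217 ≈ 2,907.6399.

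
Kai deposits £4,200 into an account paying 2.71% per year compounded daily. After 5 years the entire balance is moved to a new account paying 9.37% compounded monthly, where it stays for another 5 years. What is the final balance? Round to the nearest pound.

Phase 1: 4,200·(1 + 0.0271/365)^1825 ≈ 4,809.4344.
Phase 2: 4,809.4344·(1 + 0.0937/12)^60 ≈ 7,669.5647.

£7,670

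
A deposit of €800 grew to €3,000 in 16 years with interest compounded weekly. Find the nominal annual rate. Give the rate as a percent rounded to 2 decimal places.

8.27%

(1 + r/52)^832 = 3,000/800 = 3.75.
1 + r/52 = 3.75^(1/832) ≈ 1.00159, so r/52 ≈ 0.00158991.
r ≈ 52·0.00158991 = 8.26754%.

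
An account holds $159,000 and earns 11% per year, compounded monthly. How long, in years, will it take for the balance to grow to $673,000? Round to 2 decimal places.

13.18 years

We need (1 + 0.00916667)^(12t) = 4.2327, so 12t = ln 4.2327 / ln 1.009167 ≈ 158.1212.
t ≈ 158.1212/12 = 13.1768 years.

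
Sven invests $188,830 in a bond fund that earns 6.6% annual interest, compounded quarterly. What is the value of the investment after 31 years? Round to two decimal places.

Periodic rate = 6.6%/4 = 0.0165; periods = 4·31 = 124.
A = 188,830·(1 + 0.0165)^124 ≈ 188,830·7.608788088515 ≈ 1,436,767.4548.

$1,436,767.45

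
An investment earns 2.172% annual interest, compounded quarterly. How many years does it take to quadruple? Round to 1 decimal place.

(1 + 0.00543)^(4t) = 4.
4t = ln 4 / ln(1 + 0.00543) ≈ 1.3863/0.00541531 ≈ 255.9954.
t ≈ 63.9988.

64.0 years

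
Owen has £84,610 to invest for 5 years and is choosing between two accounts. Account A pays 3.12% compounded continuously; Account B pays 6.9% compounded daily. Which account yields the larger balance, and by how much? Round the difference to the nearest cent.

A: e^(0.0312·5) = e^0.156 ≈ 1.1688262031, so 84,610 × 1.1688262031 ≈ 98,894.3850.
B: (1 + 0.069/365)^1825 ≈ 1.41194388181, so 84,610 × 1.41194388181 ≈ 119,464.5718.
Difference ≈ 20,570.1868 in favor of B.

Account B, by £20,570.19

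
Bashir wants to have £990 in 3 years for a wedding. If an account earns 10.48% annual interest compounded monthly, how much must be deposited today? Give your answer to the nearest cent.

Growth factor = (1 + 0.1048/12)^36 ≈ 1.36756948.
P = 990/1.36756948 ≈ 723.9120.

£723.91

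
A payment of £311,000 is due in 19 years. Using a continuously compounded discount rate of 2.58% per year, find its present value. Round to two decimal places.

P = A·e^(−rt) = 311,000·e^(−0.4902).
e^(−0.4902) ≈ 0.612503881157, so P ≈ 190,488.7070.

£190,488.71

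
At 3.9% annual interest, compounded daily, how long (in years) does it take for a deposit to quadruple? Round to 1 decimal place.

35.5 years

(1 + 0.000106849)^(365t) = 4.
365t = ln 4 / ln(1 + 0.000106849) ≈ 1.3863/0.000106844 ≈ 12974.9865.
t ≈ 35.5479.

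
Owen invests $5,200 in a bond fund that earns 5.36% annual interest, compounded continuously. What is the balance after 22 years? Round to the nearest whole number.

$16,909

A = P·e^(rt) = 5,200·e^(0.0536·22) = 5,200·e^1.1792.
e^1.1792 ≈ 3.2517717446, so A ≈ 16,909.2131.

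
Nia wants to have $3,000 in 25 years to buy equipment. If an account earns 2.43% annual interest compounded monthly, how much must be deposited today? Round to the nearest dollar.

$1,635

Periodic rate = 2.43%/12 = 0.002025; 300 periods.
P = 3,000/(1 + 0.002025)^300 ≈ 3,000/1.834708724 ≈ 1,635.1369.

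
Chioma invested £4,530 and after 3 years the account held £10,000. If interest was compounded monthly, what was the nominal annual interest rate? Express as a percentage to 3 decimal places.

(1 + r/12)^36 = 10,000/4,530 = 2.20751.
1 + r/12 = 2.20751^(1/36) ≈ 1.02224, so r/12 ≈ 0.0222399.
r ≈ 12·0.0222399 = 26.68788%.

26.688%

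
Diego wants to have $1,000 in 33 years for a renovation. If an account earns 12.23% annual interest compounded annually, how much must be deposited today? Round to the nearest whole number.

Annual rate = 12.23% = 0.1223; 33 periods.
P = 1,000/(1 + 0.1223)^33 ≈ 1,000/45.0397298 ≈ 22.2026.

$22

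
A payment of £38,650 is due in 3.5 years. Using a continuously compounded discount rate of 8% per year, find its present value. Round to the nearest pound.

P = A·e^(−rt) = 38,650·e^(−0.28).
e^(−0.28) ≈ 0.75578374146, so P ≈ 29,211.0416.

£29,211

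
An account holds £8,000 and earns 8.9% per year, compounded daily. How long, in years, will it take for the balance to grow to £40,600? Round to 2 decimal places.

18.25 years

We need (1 + 0.000243836)^(365t) = 5.075, so 365t = ln 5.075 / ln 1.000244 ≈ 6662.3760.
t ≈ 6662.3760/365 = 18.2531 years.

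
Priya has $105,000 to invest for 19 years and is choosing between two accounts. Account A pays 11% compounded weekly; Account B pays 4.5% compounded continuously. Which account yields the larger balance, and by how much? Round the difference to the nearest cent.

Account A, by $600,149.90

Account A growth factor: (1 + 0.11/52)^988 ≈ 8.06708768606; balance ≈ 847,044.2070.
Account B growth factor: e^(0.045·19) = e^0.855 ≈ 2.35137438057; balance ≈ 246,894.3100.
Account A is larger by 600,149.8971.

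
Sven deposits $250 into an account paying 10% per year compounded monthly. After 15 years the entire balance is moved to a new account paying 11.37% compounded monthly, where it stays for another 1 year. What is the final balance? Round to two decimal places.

After 15 years at 10%: 250 × 4.453919552 ≈ 1,113.4799.
Then 1 years at 11.37%: 1,113.4799 × 1.119816379 ≈ 1,246.8930.

$1,246.89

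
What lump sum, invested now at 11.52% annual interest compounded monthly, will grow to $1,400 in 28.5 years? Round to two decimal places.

$53.34

Growth factor = (1 + 0.0096)^342 ≈ 26.24671345.
P = 1,400/26.24671345 ≈ 53.3400.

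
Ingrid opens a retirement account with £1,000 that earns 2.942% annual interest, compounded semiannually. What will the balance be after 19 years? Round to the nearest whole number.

£1,742

Growth factor = (1 + 0.01471)^38 ≈ 1.741781745.
A ≈ 1,000 × 1.741781745 ≈ 1,741.7817.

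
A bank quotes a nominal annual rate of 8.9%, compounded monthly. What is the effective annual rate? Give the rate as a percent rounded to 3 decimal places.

One year is 12 periods at 0.00741667 each: (1 + 0.00741667)^12 ≈ 1.092722.
EAR = 1.092722 − 1 ≈ 9.27217%.

9.272%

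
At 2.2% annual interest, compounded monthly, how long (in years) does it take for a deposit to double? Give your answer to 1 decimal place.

31.5 years

(1 + 0.00183333)^(12t) = 2.
12t = ln 2 / ln(1 + 0.00183333) ≈ 0.69315/0.00183165 ≈ 378.4267.
t ≈ 31.5356.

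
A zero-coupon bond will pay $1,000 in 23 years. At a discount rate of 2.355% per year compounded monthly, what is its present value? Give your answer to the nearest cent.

Growth factor = (1 + 0.0019625)^276 ≈ 1.71792849.
P = 1,000/1.71792849 ≈ 582.0964.

$582.10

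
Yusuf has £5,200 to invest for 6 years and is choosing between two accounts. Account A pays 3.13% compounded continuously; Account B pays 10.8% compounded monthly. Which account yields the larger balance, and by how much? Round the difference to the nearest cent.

Account B, by £3,637.86

Account A growth factor: e^(0.0313·6) = e^0.1878 ≈ 1.206592173; balance ≈ 6,274.2793.
Account B growth factor: (1 + 0.009)^72 ≈ 1.906180266; balance ≈ 9,912.1374.
Account B is larger by 3,637.8581.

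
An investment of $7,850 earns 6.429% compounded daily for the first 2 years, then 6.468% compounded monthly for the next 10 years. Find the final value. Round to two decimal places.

$17,015.85

Phase 1: 7,850·(1 + 0.06429/365)^730 ≈ 8,927.0162.
Phase 2: 8,927.0162·(1 + 0.00539)^120 ≈ 17,015.8510.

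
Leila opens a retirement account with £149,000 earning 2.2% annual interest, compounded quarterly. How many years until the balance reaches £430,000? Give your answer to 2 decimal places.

We need (1 + 0.0055)^(4t) = 2.8859, so 4t = ln 2.8859 / ln 1.0055 ≈ 193.2274.
t ≈ 193.2274/4 = 48.3069 years.

48.31 years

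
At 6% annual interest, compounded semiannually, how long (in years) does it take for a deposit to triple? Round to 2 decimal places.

18.58 years

(1 + 0.03)^(2t) = 3.
2t = ln 3 / ln(1 + 0.03) ≈ 1.0986/0.0295588 ≈ 37.1670.
t ≈ 18.5835.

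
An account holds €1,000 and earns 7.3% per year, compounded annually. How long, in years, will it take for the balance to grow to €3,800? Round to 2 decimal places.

18.95 years

(1 + 0.073)^t = 3,800/1,000 = 3.8.
t·ln(1 + 0.073) = ln(3.8); t = 1.335/0.0704585 ≈ 18.9473.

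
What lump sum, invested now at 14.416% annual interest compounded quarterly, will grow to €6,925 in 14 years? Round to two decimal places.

Growth factor = (1 + 0.03604)^56 ≈ 7.262485861.
P = 6,925/7.262485861 ≈ 953.5303.

€953.53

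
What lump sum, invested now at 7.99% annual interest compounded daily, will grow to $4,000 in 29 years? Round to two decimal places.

$394.34

Growth factor = (1 + 0.0799/365)^10585 ≈ 10.14363511.
P = 4,000/10.14363511 ≈ 394.3360.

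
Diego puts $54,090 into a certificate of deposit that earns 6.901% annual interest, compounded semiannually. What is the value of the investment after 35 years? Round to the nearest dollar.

$581,298

Growth factor = (1 + 0.034505)^70 ≈ 10.7468598091.
A ≈ 54,090 × 10.7468598091 ≈ 581,297.6471.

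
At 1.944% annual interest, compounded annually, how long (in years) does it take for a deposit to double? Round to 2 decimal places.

36.00 years

(1 + 0.01944)^t = 2.
t = ln 2 / ln(1 + 0.01944) ≈ 0.69315/0.0192535 ≈ 36.0012.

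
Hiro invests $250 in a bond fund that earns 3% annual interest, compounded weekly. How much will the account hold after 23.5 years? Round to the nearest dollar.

$506

Periodic rate = 3%/52 = 0.000576923; periods = 52·23.5 = 1222.
A = 250·(1 + 0.03/52)^1222 ≈ 250·2.0234353 ≈ 505.8588.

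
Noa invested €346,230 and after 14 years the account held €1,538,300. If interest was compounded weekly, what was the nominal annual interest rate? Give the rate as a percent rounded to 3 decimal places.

(1 + r/52)^728 = 1,538,300/346,230 = 4.443.
1 + r/52 = 4.443^(1/728) ≈ 1.002051, so r/52 ≈ 0.00205063.
r ≈ 52·0.00205063 = 10.66327%.

10.663%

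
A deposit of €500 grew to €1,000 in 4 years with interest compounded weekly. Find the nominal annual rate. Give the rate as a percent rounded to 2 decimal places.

The 208-period growth factor is 1,000/500 = 2.
r/52 = 2^(1/208) − 1 ≈ 0.003338, so r ≈ 52·0.003338 = 17.35758%.

17.36%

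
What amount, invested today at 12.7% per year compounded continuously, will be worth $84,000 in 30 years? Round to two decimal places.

P = A·e^(−rt) = 84,000·e^(−3.81).
e^(−3.81) ≈ 0.022148178957, so P ≈ 1,860.4470.

$1,860.45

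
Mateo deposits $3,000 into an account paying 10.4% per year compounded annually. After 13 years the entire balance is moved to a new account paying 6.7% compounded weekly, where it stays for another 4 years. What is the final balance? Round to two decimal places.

$14,191.73

Phase 1: 3,000·(1 + 0.104)^13 ≈ 10,857.2343.
Phase 2: 10,857.2343·(1 + 0.067/52)^208 ≈ 14,191.7258.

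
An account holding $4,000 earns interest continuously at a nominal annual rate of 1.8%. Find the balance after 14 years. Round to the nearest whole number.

$5,146

A = P·e^(rt) = 4,000·e^(0.018·14) = 4,000·e^0.252.
e^0.252 ≈ 1.286596037, so A ≈ 5,146.3841.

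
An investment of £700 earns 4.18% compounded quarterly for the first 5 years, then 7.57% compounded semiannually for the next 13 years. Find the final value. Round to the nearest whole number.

After 5 years at 4.18%: 700 × 1.231109166 ≈ 861.7764.
Then 13 years at 7.57%: 861.7764 × 2.62723748 ≈ 2,264.0913.

£2,264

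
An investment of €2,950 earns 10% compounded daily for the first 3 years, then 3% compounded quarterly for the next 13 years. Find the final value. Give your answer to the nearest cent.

After 3 years at 10%: 2,950 × 1.349803345 ≈ 3,981.9199.
Then 13 years at 3%: 3,981.9199 × 1.474833013 ≈ 5,872.6669.

€5,872.67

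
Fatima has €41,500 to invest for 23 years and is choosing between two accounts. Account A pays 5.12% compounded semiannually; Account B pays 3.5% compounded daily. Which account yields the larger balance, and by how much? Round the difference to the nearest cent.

Account A, by €39,931.33

A: (1 + 0.0256)^46 ≈ 3.19881084715, so 41,500 × 3.19881084715 ≈ 132,750.6502.
B: (1 + 0.035/365)^8395 ≈ 2.2366101787, so 41,500 × 2.2366101787 ≈ 92,819.3224.
Difference ≈ 39,931.3277 in favor of A.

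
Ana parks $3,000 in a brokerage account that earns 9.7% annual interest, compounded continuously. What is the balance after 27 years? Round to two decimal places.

$41,165.98

A = P·e^(rt) = 3,000·e^(0.097·27) = 3,000·e^2.619.
e^2.619 ≈ 13.721994727, so A ≈ 41,165.9842.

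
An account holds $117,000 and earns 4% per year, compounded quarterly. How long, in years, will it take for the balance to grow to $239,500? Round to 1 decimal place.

18.0 years

We need (1 + 0.01)^(4t) = 2.047, so 4t = ln 2.047 / ln 1.01 ≈ 71.9955.
t ≈ 71.9955/4 = 17.9989 years.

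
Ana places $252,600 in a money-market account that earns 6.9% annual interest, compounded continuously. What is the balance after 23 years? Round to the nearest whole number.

A = P·e^(rt) = 252,600·e^(0.069·23) = 252,600·e^1.587.
e^1.587 ≈ 4.889059726361, so A ≈ 1,234,976.4869.

$1,234,976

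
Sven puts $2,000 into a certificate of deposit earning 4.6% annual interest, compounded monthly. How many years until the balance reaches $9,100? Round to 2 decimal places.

33.00 years

We need (1 + 0.00383333)^(12t) = 4.55, so 12t = ln 4.55 / ln 1.003833 ≈ 396.0077.
t ≈ 396.0077/12 = 33.0006 years.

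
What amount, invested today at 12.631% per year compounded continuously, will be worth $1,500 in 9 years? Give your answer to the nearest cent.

$481.27

P = A·e^(−rt) = 1,500·e^(−1.13679).
e^(−1.13679) ≈ 0.3208472904, so P ≈ 481.2709.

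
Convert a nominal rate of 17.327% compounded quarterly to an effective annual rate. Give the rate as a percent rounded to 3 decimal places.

18.486%

One year is 4 periods at 0.0433175 each: (1 + 0.0433175)^4 ≈ 1.184857.
EAR = 1.184857 − 1 ≈ 18.48571%.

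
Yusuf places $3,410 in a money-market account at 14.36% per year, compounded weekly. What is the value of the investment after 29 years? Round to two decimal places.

$218,191.43

Growth factor = (1 + 0.1436/52)^1508 ≈ 63.985755532.
A ≈ 3,410 × 63.985755532 ≈ 218,191.4264.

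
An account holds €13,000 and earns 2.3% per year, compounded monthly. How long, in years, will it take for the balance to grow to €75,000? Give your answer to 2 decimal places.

We need (1 + 0.00191667)^(12t) = 5.7692, so 12t = ln 5.7692 / ln 1.001917 ≈ 915.2440.
t ≈ 915.2440/12 = 76.2703 years.

76.27 years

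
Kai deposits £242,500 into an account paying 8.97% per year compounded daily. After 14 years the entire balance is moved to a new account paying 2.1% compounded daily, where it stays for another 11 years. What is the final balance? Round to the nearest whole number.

After 14 years at 8.97%: 242,500 × 3.510104175621 ≈ 851,200.2626.
Then 11 years at 2.1%: 851,200.2626 × 1.259850867775 ≈ 1,072,385.3895.

£1,072,385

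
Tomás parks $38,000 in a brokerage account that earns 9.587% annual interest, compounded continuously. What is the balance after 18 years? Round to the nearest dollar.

$213,417

A = P·e^(rt) = 38,000·e^(0.09587·18) = 38,000·e^1.72566.
e^1.72566 ≈ 5.61622651625, so A ≈ 213,416.6076.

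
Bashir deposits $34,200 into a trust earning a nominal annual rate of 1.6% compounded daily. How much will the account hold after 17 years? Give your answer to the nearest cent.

Growth factor = (1 + 0.016/365)^6205 ≈ 1.3125791764.
A ≈ 34,200 × 1.3125791764 ≈ 44,890.2078.

$44,890.21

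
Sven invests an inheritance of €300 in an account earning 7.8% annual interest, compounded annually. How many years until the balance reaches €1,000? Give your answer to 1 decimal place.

16.0 years

We need (1 + 0.078)^t = 3.3333, so t = ln 3.3333 / ln 1.078 ≈ 16.0300.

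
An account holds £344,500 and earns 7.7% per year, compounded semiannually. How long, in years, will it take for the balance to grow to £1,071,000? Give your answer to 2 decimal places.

15.01 years

We need (1 + 0.0385)^(2t) = 3.1089, so 2t = ln 3.1089 / ln 1.0385 ≈ 30.0247.
t ≈ 30.0247/2 = 15.0123 years.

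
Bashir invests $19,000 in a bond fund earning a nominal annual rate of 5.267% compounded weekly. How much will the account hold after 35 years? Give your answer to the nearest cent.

Growth factor = (1 + 0.05267/52)^1820 ≈ 6.312406792.
A ≈ 19,000 × 6.312406792 ≈ 119,935.7290.

$119,935.73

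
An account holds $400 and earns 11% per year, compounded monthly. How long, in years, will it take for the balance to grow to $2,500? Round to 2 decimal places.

We need (1 + 0.00916667)^(12t) = 6.25, so 12t = ln 6.25 / ln 1.009167 ≈ 200.8329.
t ≈ 200.8329/12 = 16.7361 years.

16.74 years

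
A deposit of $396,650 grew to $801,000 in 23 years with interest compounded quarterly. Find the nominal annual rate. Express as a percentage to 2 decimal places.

3.07%

(1 + r/4)^92 = 801,000/396,650 = 2.01941.
1 + r/4 = 2.01941^(1/92) ≈ 1.007668, so r/4 ≈ 0.00766846.
r ≈ 4·0.00766846 = 3.06738%.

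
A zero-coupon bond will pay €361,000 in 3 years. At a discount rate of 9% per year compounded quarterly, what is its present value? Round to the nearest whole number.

€276,406

Periodic rate = 9%/4 = 0.0225; 12 periods.
P = 361,000/(1 + 0.0225)^12 ≈ 361,000/1.30604998989 ≈ 276,405.9590.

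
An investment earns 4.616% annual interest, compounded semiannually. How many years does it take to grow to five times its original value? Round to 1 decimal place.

(1 + 0.02308)^(2t) = 5.
2t = ln 5 / ln(1 + 0.02308) ≈ 1.6094/0.0228177 ≈ 70.5347.
t ≈ 35.2673.

35.3 years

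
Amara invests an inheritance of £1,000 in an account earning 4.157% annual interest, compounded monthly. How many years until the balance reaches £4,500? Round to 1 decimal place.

(1 + 0.00346417)^(12t) = 4,500/1,000 = 4.5.
12t·ln(1 + 0.00346417) = ln(4.5); 12t = 1.5041/0.00345818 ≈ 434.9332.
t ≈ 36.2444 years.

36.2 years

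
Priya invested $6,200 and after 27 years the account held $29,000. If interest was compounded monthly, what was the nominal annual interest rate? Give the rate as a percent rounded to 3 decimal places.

5.728%

The 324-period growth factor is 29,000/6,200 = 4.67742.
r/12 = 4.67742^(1/324) − 1 ≈ 0.00477292, so r ≈ 12·0.00477292 = 5.72750%.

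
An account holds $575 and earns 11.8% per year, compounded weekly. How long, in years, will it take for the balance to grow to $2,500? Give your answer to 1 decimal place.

(1 + 0.00226923)^(52t) = 2,500/575 = 4.3478.
52t·ln(1 + 0.00226923) = ln(4.3478); 52t = 1.4697/0.00226666 ≈ 648.3884.
t ≈ 12.4690 years.

12.5 years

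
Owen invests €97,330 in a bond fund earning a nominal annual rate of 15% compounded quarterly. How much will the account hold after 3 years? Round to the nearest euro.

Growth factor = (1 + 0.0375)^12 ≈ 1.55545433137.
A ≈ 97,330 × 1.55545433137 ≈ 151,392.3701.

€151,392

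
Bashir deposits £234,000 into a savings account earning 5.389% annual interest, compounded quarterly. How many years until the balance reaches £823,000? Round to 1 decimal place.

We need (1 + 0.0134725)^(4t) = 3.5171, so 4t = ln 3.5171 / ln 1.013472 ≈ 93.9757.
t ≈ 93.9757/4 = 23.4939 years.

23.5 years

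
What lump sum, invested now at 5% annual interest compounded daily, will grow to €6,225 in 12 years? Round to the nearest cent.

Periodic rate = 5%/365 = 0.000136986; 4380 periods.
P = 6,225/(1 + 0.05/365)^4380 ≈ 6,225/1.822043927 ≈ 3,416.4928.

€3,416.49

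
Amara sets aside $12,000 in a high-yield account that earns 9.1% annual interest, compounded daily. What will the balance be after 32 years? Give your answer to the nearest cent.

$220,642.49

Growth factor = (1 + 0.091/365)^11680 ≈ 18.3868743145.
A ≈ 12,000 × 18.3868743145 ≈ 220,642.4918.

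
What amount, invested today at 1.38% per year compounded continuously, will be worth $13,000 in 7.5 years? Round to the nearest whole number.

P = A·e^(−rt) = 13,000·e^(−0.1035).
e^(−0.1035) ≈ 0.90167602274, so P ≈ 11,721.7883.

$11,722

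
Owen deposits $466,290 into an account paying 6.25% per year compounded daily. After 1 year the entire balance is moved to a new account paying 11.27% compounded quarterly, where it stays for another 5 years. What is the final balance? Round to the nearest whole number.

Phase 1: 466,290·(1 + 0.0625/365)^365 ≈ 496,360.4655.
Phase 2: 496,360.4655·(1 + 0.028175)^20 ≈ 865,242.7712.

$865,243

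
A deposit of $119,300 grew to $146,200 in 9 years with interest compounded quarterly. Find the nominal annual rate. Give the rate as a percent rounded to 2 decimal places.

2.27%

(1 + r/4)^36 = 146,200/119,300 = 1.22548.
1 + r/4 = 1.22548^(1/36) ≈ 1.005664, so r/4 ≈ 0.00566415.
r ≈ 4·0.00566415 = 2.26566%.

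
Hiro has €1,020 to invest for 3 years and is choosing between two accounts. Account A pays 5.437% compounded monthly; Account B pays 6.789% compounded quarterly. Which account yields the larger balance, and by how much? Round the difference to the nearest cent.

Account A growth factor: (1 + 0.05437/12)^36 ≈ 1.176732583; balance ≈ 1,200.2672.
Account B growth factor: (1 + 0.0169725)^12 ≈ 1.223800177; balance ≈ 1,248.2762.
Account B is larger by 48.0089.

Account B, by €48.01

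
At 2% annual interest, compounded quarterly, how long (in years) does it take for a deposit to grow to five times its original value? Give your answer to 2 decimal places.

80.67 years

(1 + 0.005)^(4t) = 5.
4t = ln 5 / ln(1 + 0.005) ≈ 1.6094/0.00498754 ≈ 322.6916.
t ≈ 80.6729.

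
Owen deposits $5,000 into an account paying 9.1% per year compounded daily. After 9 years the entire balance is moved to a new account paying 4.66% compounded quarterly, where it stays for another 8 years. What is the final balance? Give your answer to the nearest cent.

After 9 years at 9.1%: 5,000 × 2.267998949 ≈ 11,339.9947.
Then 8 years at 4.66%: 11,339.9947 × 1.4486689362 ≈ 16,427.8981.

$16,427.90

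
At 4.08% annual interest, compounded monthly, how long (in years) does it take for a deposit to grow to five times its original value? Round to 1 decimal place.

39.5 years

(1 + 0.0034)^(12t) = 5.
12t = ln 5 / ln(1 + 0.0034) ≈ 1.6094/0.00339423 ≈ 474.1684.
t ≈ 39.5140.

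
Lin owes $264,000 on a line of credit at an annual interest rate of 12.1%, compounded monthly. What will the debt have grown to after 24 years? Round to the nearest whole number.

Growth factor = (1 + 0.121/12)^288 ≈ 17.98353616259.
A ≈ 264,000 × 17.98353616259 ≈ 4,747,653.5469.

$4,747,654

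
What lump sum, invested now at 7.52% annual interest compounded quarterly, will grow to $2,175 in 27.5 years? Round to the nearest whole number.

$280

Growth factor = (1 + 0.0188)^110 ≈ 7.75859339.
P = 2,175/7.75859339 ≈ 280.3343.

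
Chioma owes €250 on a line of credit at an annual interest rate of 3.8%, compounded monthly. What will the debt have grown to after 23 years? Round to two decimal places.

€598.29

Growth factor = (1 + 0.038/12)^276 ≈ 2.39317056.
A ≈ 250 × 2.39317056 ≈ 598.2926.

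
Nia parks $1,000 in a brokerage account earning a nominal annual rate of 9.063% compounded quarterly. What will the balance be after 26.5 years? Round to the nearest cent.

Growth factor = (1 + 0.0226575)^106 ≈ 10.749840509.
A ≈ 1,000 × 10.749840509 ≈ 10,749.8405.

$10,749.84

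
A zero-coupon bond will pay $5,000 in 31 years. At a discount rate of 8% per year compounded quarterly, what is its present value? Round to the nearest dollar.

Growth factor = (1 + 0.02)^124 ≈ 11.65255868.
P = 5,000/11.65255868 ≈ 429.0903.

$429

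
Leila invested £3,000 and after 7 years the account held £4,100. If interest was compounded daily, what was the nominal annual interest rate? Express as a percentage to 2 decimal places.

4.46%

The 2555-period growth factor is 4,100/3,000 = 1.36667.
r/365 = 1.36667^(1/2555) − 1 ≈ 0.000122268, so r ≈ 365·0.000122268 = 4.46277%.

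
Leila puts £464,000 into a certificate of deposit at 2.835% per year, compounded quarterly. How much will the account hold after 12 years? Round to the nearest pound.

£651,244

Periodic rate = 2.835%/4 = 0.0070875; periods = 4·12 = 48.
A = 464,000·(1 + 0.0070875)^48 ≈ 464,000·1.40354346104 ≈ 651,244.1659.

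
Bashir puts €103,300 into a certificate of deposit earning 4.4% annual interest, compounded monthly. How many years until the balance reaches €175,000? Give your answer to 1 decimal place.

(1 + 0.00366667)^(12t) = 175,000/103,300 = 1.6941.
12t·ln(1 + 0.00366667) = ln(1.6941); 12t = 0.52715/0.00365996 ≈ 144.0312.
t ≈ 12.0026 years.

12.0 years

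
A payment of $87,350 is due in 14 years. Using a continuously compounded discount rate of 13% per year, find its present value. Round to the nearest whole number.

$14,153

P = A·e^(−rt) = 87,350·e^(−1.82).
e^(−1.82) ≈ 0.16202575093, so P ≈ 14,152.9493.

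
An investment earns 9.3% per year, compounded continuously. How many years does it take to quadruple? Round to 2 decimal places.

e^(0.093t) = 4, so 0.093t = ln 4 ≈ 1.3863.
t ≈ 1.3863/0.093 ≈ 14.9064.

14.91 years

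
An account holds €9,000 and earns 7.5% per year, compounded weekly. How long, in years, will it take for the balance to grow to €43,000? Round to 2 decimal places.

(1 + 0.00144231)^(52t) = 43,000/9,000 = 4.7778.
52t·ln(1 + 0.00144231) = ln(4.7778); 52t = 1.564/0.00144127 ≈ 1085.1382.
t ≈ 20.8680 years.

20.87 years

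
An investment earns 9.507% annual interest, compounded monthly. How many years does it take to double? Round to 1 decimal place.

(1 + 0.0079225)^(12t) = 2.
12t = ln 2 / ln(1 + 0.0079225) ≈ 0.69315/0.00789128 ≈ 87.8371.
t ≈ 7.3198.

7.3 years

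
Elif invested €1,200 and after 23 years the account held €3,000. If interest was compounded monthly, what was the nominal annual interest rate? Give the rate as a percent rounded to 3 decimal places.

3.990%

The 276-period growth factor is 3,000/1,200 = 2.5.
r/12 = 2.5^(1/276) − 1 ≈ 0.00332541, so r ≈ 12·0.00332541 = 3.99049%.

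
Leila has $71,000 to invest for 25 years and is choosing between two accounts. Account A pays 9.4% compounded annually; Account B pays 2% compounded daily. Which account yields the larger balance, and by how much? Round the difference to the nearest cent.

Account A growth factor: (1 + 0.094)^25 ≈ 9.45002701276; balance ≈ 670,951.9179.
Account B growth factor: (1 + 0.02/365)^9125 ≈ 1.64869868646; balance ≈ 117,057.6067.
Account A is larger by 553,894.3112.

Account A, by $553,894.31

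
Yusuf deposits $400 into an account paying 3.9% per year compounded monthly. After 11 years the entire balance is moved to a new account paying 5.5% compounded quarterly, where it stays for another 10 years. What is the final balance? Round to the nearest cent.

After 11 years at 3.9%: 400 × 1.53465313 ≈ 613.8613.
Then 10 years at 5.5%: 613.8613 × 1.726770771 ≈ 1,059.9977.

$1,060.00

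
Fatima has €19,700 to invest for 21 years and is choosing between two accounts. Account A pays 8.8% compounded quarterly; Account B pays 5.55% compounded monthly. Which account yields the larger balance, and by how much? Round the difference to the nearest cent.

A: (1 + 0.022)^84 ≈ 6.22121552477, so 19,700 × 6.22121552477 ≈ 122,557.9458.
B: (1 + 0.004625)^252 ≈ 3.198919392, so 19,700 × 3.198919392 ≈ 63,018.7120.
Difference ≈ 59,539.2338 in favor of A.

Account A, by €59,539.23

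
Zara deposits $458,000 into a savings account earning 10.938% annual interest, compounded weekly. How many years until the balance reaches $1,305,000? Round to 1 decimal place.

9.6 years

We need (1 + 0.00210346)^(52t) = 2.8493, so 52t = ln 2.8493 / ln 1.002103 ≈ 498.3167.
t ≈ 498.3167/52 = 9.5830 years.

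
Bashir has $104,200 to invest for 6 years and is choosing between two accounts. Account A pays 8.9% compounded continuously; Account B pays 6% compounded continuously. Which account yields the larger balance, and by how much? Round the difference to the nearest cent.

Account A, by $28,385.35

A: e^(0.089·6) = e^0.534 ≈ 1.70574164745, so 104,200 × 1.70574164745 ≈ 177,738.2797.
B: e^(0.06·6) = e^0.36 ≈ 1.43332941456, so 104,200 × 1.43332941456 ≈ 149,352.9250.
Difference ≈ 28,385.3547 in favor of A.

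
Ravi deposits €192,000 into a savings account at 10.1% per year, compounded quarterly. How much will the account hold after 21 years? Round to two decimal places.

Growth factor = (1 + 0.02525)^84 ≈ 8.12271748936.
A ≈ 192,000 × 8.12271748936 ≈ 1,559,561.7580.

€1,559,561.76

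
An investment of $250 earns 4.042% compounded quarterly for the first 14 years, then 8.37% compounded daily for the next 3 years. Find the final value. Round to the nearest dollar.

$564

Phase 1: 250·(1 + 0.010105)^56 ≈ 439.0007.
Phase 2: 439.0007·(1 + 0.0837/365)^1095 ≈ 564.2922.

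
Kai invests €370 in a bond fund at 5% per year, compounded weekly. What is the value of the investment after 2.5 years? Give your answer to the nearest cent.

€419.24

Periodic rate = 5%/52 = 0.000961538; periods = 52·2.5 = 130.
A = 370·(1 + 0.05/52)^130 ≈ 370·1.1330804 ≈ 419.2397.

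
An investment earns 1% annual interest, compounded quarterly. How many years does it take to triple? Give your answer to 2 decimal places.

(1 + 0.0025)^(4t) = 3.
4t = ln 3 / ln(1 + 0.0025) ≈ 1.0986/0.00249688 ≈ 439.9940.
t ≈ 109.9985.

110.00 years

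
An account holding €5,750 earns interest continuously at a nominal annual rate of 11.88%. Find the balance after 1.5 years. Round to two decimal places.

A = P·e^(rt) = 5,750·e^(0.1188·1.5) = 5,750·e^0.1782.
e^0.1782 ≈ 1.19506431, so A ≈ 6,871.6198.

€6,871.62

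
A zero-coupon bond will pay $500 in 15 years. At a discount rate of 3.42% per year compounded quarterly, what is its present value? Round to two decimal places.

$300.00

Periodic rate = 3.42%/4 = 0.00855; 60 periods.
P = 500/(1 + 0.00855)^60 ≈ 500/1.6666562 ≈ 300.0019.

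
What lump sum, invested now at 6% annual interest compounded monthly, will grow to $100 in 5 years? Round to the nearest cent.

Periodic rate = 6%/12 = 0.005; 60 periods.
P = 100/(1 + 0.005)^60 ≈ 100/1.3488502 ≈ 74.1372.

$74.14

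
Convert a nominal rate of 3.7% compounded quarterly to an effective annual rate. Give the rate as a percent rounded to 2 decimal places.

3.75%

One year is 4 periods at 0.00925 each: (1 + 0.00925)^4 ≈ 1.037517.
EAR = 1.037517 − 1 ≈ 3.75165%.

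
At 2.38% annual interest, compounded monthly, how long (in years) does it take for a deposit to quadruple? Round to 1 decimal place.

58.3 years

(1 + 0.00198333)^(12t) = 4.
12t = ln 4 / ln(1 + 0.00198333) ≈ 1.3863/0.00198137 ≈ 699.6649.
t ≈ 58.3054.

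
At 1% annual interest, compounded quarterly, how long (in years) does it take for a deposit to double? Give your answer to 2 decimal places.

69.40 years

(1 + 0.0025)^(4t) = 2.
4t = ln 2 / ln(1 + 0.0025) ≈ 0.69315/0.00249688 ≈ 277.6053.
t ≈ 69.4013.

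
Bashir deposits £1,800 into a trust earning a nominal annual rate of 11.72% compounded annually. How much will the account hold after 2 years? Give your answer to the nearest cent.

£2,246.64

Annual rate = 11.72% = 0.1172; years = 2.
A = 1,800·(1 + 0.1172)^2 ≈ 1,800·1.24813584 ≈ 2,246.6445.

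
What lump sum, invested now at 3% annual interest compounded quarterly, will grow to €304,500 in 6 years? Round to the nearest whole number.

€254,511

Growth factor = (1 + 0.0075)^24 ≈ 1.19641352939.
P = 304,500/1.19641352939 ≈ 254,510.6625.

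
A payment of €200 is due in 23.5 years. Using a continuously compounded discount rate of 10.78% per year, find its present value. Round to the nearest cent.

P = A·e^(−rt) = 200·e^(−2.5333).
e^(−2.5333) ≈ 0.0793965788, so P ≈ 15.8793.

€15.88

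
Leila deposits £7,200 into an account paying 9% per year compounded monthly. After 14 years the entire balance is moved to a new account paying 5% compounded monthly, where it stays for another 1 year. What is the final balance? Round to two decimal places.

After 14 years at 9%: 7,200 × 3.5088855955 ≈ 25,263.9763.
Then 1 years at 5%: 25,263.9763 × 1.0511618979 ≈ 26,556.5293.

£26,556.53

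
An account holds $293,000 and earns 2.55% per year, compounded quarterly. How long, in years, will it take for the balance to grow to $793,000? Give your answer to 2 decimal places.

(1 + 0.006375)^(4t) = 793,000/293,000 = 2.7065.
4t·ln(1 + 0.006375) = ln(2.7065); 4t = 0.99565/0.00635477 ≈ 156.6778.
t ≈ 39.1694 years.

39.17 years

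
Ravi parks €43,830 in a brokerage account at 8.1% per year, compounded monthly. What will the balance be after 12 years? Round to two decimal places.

Periodic rate = 8.1%/12 = 0.00675; periods = 12·12 = 144.
A = 43,830·(1 + 0.00675)^144 ≈ 43,830·2.63460742986 ≈ 115,474.8437.

€115,474.84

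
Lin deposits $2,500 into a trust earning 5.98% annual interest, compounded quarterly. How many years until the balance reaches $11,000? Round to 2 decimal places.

24.96 years

(1 + 0.01495)^(4t) = 11,000/2,500 = 4.4.
4t·ln(1 + 0.01495) = ln(4.4); 4t = 1.4816/0.0148394 ≈ 99.8430.
t ≈ 24.9607 years.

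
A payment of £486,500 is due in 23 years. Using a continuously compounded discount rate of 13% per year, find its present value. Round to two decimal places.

P = A·e^(−rt) = 486,500·e^(−2.99).
e^(−2.99) ≈ 0.0502874367236, so P ≈ 24,464.8380.

£24,464.84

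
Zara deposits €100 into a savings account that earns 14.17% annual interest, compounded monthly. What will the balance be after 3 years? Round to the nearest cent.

Growth factor = (1 + 0.1417/12)^36 ≈ 1.52593864.
A ≈ 100 × 1.52593864 ≈ 152.5939.

€152.59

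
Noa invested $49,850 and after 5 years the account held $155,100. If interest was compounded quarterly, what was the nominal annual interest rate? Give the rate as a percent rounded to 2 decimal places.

(1 + r/4)^20 = 155,100/49,850 = 3.11133.
1 + r/4 = 3.11133^(1/20) ≈ 1.058394, so r/4 ≈ 0.0583939.
r ≈ 4·0.0583939 = 23.35756%.

23.36%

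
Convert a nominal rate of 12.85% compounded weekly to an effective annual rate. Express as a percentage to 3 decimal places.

13.694%

One year is 52 periods at 0.00247115 each: (1 + 0.00247115)^52 ≈ 1.136941.
EAR = 1.136941 − 1 ≈ 13.69412%.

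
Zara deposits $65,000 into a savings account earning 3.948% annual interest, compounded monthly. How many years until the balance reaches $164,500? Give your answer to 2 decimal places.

We need (1 + 0.00329)^(12t) = 2.5308, so 12t = ln 2.5308 / ln 1.00329 ≈ 282.6899.
t ≈ 282.6899/12 = 23.5575 years.

23.56 years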